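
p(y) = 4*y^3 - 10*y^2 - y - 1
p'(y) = 12*y^2 - 20*y - 1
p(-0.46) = -3.05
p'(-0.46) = 10.74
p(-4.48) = -556.89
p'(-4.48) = 329.44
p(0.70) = -5.23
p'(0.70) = -9.12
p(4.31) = 129.18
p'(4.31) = 135.71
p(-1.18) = -20.32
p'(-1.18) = 39.31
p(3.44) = 40.05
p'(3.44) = 72.20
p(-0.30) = -1.71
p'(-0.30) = 6.08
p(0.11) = -1.23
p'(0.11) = -3.05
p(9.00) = 2096.00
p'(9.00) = 791.00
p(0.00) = -1.00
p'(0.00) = -1.00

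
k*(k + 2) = k^2 + 2*k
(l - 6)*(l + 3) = l^2 - 3*l - 18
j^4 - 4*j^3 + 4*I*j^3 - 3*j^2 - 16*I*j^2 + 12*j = j*(j - 4)*(j + I)*(j + 3*I)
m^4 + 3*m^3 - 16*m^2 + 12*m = m*(m - 2)*(m - 1)*(m + 6)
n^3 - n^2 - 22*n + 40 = (n - 4)*(n - 2)*(n + 5)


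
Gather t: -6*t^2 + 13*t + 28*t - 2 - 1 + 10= -6*t^2 + 41*t + 7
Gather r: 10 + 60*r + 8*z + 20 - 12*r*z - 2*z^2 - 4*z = r*(60 - 12*z) - 2*z^2 + 4*z + 30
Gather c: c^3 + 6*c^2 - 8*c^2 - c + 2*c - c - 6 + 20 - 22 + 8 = c^3 - 2*c^2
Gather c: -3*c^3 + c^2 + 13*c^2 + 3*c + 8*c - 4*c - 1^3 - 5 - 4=-3*c^3 + 14*c^2 + 7*c - 10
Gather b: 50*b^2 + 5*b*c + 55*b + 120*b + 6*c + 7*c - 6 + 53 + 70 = 50*b^2 + b*(5*c + 175) + 13*c + 117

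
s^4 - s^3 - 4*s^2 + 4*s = s*(s - 2)*(s - 1)*(s + 2)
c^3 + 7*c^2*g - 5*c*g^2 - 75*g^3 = (c - 3*g)*(c + 5*g)^2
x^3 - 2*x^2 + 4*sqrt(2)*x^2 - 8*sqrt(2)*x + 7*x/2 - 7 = (x - 2)*(x + sqrt(2)/2)*(x + 7*sqrt(2)/2)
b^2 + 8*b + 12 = (b + 2)*(b + 6)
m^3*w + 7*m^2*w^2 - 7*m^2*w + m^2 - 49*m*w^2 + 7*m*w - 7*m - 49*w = (m - 7)*(m + 7*w)*(m*w + 1)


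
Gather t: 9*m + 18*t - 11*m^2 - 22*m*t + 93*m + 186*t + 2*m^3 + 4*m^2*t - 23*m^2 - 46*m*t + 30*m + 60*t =2*m^3 - 34*m^2 + 132*m + t*(4*m^2 - 68*m + 264)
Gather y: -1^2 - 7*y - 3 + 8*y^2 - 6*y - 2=8*y^2 - 13*y - 6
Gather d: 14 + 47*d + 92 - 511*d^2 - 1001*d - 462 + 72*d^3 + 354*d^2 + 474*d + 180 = 72*d^3 - 157*d^2 - 480*d - 176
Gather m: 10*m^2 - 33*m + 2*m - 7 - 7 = 10*m^2 - 31*m - 14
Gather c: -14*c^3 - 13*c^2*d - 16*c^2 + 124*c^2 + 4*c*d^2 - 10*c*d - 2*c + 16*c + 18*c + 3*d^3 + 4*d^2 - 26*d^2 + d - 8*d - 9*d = -14*c^3 + c^2*(108 - 13*d) + c*(4*d^2 - 10*d + 32) + 3*d^3 - 22*d^2 - 16*d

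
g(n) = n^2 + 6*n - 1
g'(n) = 2*n + 6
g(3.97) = 38.58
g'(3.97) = 13.94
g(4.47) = 45.80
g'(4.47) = 14.94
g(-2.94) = -10.00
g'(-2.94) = 0.12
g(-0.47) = -3.60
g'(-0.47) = 5.06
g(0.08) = -0.51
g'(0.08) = 6.16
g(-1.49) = -7.72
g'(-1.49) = 3.02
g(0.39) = 1.49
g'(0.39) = 6.78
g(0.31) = 0.96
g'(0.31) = 6.62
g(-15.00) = 134.00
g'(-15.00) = -24.00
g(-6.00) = -1.00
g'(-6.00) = -6.00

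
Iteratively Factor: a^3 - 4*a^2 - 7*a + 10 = (a - 1)*(a^2 - 3*a - 10) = (a - 1)*(a + 2)*(a - 5)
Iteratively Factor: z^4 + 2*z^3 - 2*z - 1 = (z - 1)*(z^3 + 3*z^2 + 3*z + 1) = (z - 1)*(z + 1)*(z^2 + 2*z + 1) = (z - 1)*(z + 1)^2*(z + 1)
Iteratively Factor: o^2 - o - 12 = (o + 3)*(o - 4)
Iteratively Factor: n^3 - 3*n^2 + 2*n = (n)*(n^2 - 3*n + 2) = n*(n - 2)*(n - 1)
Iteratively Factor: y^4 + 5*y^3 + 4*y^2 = (y)*(y^3 + 5*y^2 + 4*y) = y^2*(y^2 + 5*y + 4) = y^2*(y + 1)*(y + 4)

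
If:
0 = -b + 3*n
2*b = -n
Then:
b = 0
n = 0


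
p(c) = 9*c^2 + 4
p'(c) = 18*c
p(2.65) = 67.20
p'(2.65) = 47.70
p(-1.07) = 14.30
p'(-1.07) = -19.26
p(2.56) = 62.98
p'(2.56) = 46.08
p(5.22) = 249.24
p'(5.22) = 93.96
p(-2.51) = 60.70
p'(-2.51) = -45.18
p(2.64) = 66.73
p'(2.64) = 47.52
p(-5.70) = 296.41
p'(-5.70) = -102.60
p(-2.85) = 77.10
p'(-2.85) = -51.30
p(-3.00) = 85.00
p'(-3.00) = -54.00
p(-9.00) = 733.00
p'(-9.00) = -162.00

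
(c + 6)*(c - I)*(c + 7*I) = c^3 + 6*c^2 + 6*I*c^2 + 7*c + 36*I*c + 42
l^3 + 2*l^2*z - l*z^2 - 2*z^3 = (l - z)*(l + z)*(l + 2*z)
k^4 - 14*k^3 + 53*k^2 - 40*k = k*(k - 8)*(k - 5)*(k - 1)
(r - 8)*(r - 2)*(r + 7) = r^3 - 3*r^2 - 54*r + 112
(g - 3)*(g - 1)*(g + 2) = g^3 - 2*g^2 - 5*g + 6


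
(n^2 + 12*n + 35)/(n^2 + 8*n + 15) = (n + 7)/(n + 3)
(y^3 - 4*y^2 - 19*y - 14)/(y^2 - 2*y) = (y^3 - 4*y^2 - 19*y - 14)/(y*(y - 2))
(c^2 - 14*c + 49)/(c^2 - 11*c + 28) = (c - 7)/(c - 4)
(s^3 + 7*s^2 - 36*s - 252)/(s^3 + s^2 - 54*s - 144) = (s^2 + s - 42)/(s^2 - 5*s - 24)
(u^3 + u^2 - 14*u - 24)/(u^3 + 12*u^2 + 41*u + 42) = (u - 4)/(u + 7)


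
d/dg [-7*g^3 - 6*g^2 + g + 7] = -21*g^2 - 12*g + 1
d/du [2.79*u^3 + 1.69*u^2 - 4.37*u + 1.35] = 8.37*u^2 + 3.38*u - 4.37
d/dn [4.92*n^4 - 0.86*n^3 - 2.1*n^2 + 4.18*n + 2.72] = 19.68*n^3 - 2.58*n^2 - 4.2*n + 4.18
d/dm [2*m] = 2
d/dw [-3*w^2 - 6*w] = -6*w - 6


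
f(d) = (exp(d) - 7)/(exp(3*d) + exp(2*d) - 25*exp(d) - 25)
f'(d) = (exp(d) - 7)*(-3*exp(3*d) - 2*exp(2*d) + 25*exp(d))/(exp(3*d) + exp(2*d) - 25*exp(d) - 25)^2 + exp(d)/(exp(3*d) + exp(2*d) - 25*exp(d) - 25) = (-(exp(d) - 7)*(3*exp(2*d) + 2*exp(d) - 25) + exp(3*d) + exp(2*d) - 25*exp(d) - 25)*exp(d)/(exp(3*d) + exp(2*d) - 25*exp(d) - 25)^2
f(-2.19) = 0.25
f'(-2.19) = -0.03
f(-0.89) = 0.19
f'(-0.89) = -0.06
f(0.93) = 0.07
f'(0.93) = -0.04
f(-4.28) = 0.28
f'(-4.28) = -0.00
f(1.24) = 0.06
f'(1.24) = 0.00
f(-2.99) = 0.26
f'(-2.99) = -0.01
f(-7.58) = 0.28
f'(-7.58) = -0.00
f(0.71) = 0.08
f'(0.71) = -0.05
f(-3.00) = 0.26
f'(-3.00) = -0.01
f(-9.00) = 0.28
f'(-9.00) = 0.00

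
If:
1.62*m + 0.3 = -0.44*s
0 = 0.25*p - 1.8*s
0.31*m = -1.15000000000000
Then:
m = -3.71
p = 93.43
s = 12.98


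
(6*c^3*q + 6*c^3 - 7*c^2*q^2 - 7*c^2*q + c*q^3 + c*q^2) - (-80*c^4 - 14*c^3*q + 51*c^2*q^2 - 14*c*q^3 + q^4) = 80*c^4 + 20*c^3*q + 6*c^3 - 58*c^2*q^2 - 7*c^2*q + 15*c*q^3 + c*q^2 - q^4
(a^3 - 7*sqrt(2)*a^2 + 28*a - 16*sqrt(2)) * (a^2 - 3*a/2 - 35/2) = a^5 - 7*sqrt(2)*a^4 - 3*a^4/2 + 21*a^3/2 + 21*sqrt(2)*a^3/2 - 42*a^2 + 213*sqrt(2)*a^2/2 - 490*a + 24*sqrt(2)*a + 280*sqrt(2)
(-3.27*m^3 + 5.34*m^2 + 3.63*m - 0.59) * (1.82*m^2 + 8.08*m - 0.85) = -5.9514*m^5 - 16.7028*m^4 + 52.5333*m^3 + 23.7176*m^2 - 7.8527*m + 0.5015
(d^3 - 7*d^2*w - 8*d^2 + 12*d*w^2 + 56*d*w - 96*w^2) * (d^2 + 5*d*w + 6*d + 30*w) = d^5 - 2*d^4*w - 2*d^4 - 23*d^3*w^2 + 4*d^3*w - 48*d^3 + 60*d^2*w^3 + 46*d^2*w^2 + 96*d^2*w - 120*d*w^3 + 1104*d*w^2 - 2880*w^3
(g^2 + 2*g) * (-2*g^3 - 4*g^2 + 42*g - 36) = -2*g^5 - 8*g^4 + 34*g^3 + 48*g^2 - 72*g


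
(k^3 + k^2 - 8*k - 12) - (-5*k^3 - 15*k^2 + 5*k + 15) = 6*k^3 + 16*k^2 - 13*k - 27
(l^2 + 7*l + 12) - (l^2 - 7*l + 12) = 14*l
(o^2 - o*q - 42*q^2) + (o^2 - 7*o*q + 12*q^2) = 2*o^2 - 8*o*q - 30*q^2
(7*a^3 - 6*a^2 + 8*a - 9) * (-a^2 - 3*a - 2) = -7*a^5 - 15*a^4 - 4*a^3 - 3*a^2 + 11*a + 18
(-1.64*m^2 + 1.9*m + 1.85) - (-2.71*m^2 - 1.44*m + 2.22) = 1.07*m^2 + 3.34*m - 0.37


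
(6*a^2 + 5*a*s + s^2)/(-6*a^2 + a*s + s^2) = (2*a + s)/(-2*a + s)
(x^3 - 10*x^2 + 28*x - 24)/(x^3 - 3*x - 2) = (x^2 - 8*x + 12)/(x^2 + 2*x + 1)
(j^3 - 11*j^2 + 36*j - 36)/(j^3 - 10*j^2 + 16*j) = (j^2 - 9*j + 18)/(j*(j - 8))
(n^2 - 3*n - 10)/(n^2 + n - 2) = (n - 5)/(n - 1)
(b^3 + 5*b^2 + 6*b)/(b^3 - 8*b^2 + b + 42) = b*(b + 3)/(b^2 - 10*b + 21)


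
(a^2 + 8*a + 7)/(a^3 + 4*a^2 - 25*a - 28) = 1/(a - 4)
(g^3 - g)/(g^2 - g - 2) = g*(g - 1)/(g - 2)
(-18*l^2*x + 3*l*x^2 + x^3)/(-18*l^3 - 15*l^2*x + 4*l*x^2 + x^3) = x/(l + x)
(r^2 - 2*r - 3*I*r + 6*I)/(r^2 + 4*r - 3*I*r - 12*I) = (r - 2)/(r + 4)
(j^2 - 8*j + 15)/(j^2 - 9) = (j - 5)/(j + 3)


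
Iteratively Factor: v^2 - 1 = (v - 1)*(v + 1)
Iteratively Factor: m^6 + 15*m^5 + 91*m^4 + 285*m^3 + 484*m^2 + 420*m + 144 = (m + 1)*(m^5 + 14*m^4 + 77*m^3 + 208*m^2 + 276*m + 144) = (m + 1)*(m + 2)*(m^4 + 12*m^3 + 53*m^2 + 102*m + 72) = (m + 1)*(m + 2)*(m + 3)*(m^3 + 9*m^2 + 26*m + 24) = (m + 1)*(m + 2)*(m + 3)*(m + 4)*(m^2 + 5*m + 6) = (m + 1)*(m + 2)*(m + 3)^2*(m + 4)*(m + 2)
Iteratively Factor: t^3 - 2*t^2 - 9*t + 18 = (t + 3)*(t^2 - 5*t + 6) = (t - 3)*(t + 3)*(t - 2)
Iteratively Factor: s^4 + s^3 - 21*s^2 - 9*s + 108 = (s + 4)*(s^3 - 3*s^2 - 9*s + 27) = (s - 3)*(s + 4)*(s^2 - 9) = (s - 3)^2*(s + 4)*(s + 3)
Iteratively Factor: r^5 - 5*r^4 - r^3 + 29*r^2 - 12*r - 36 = (r - 2)*(r^4 - 3*r^3 - 7*r^2 + 15*r + 18) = (r - 3)*(r - 2)*(r^3 - 7*r - 6) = (r - 3)*(r - 2)*(r + 2)*(r^2 - 2*r - 3) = (r - 3)^2*(r - 2)*(r + 2)*(r + 1)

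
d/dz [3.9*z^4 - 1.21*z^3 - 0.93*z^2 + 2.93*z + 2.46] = 15.6*z^3 - 3.63*z^2 - 1.86*z + 2.93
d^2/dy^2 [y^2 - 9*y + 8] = 2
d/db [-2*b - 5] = -2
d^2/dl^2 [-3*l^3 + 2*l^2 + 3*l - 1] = 4 - 18*l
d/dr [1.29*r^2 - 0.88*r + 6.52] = 2.58*r - 0.88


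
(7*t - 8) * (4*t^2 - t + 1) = 28*t^3 - 39*t^2 + 15*t - 8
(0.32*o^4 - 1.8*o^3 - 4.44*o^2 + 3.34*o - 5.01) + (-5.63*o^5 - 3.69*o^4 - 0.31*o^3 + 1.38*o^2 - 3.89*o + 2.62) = -5.63*o^5 - 3.37*o^4 - 2.11*o^3 - 3.06*o^2 - 0.55*o - 2.39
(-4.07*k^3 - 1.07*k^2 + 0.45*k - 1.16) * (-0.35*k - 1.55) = 1.4245*k^4 + 6.683*k^3 + 1.501*k^2 - 0.2915*k + 1.798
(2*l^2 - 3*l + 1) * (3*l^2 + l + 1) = 6*l^4 - 7*l^3 + 2*l^2 - 2*l + 1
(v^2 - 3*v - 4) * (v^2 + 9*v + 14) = v^4 + 6*v^3 - 17*v^2 - 78*v - 56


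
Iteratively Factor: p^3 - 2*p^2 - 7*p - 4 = (p - 4)*(p^2 + 2*p + 1) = (p - 4)*(p + 1)*(p + 1)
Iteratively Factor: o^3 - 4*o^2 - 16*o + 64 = (o - 4)*(o^2 - 16) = (o - 4)^2*(o + 4)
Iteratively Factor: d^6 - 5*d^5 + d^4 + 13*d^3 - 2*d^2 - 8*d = (d)*(d^5 - 5*d^4 + d^3 + 13*d^2 - 2*d - 8) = d*(d + 1)*(d^4 - 6*d^3 + 7*d^2 + 6*d - 8) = d*(d - 2)*(d + 1)*(d^3 - 4*d^2 - d + 4) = d*(d - 4)*(d - 2)*(d + 1)*(d^2 - 1) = d*(d - 4)*(d - 2)*(d + 1)^2*(d - 1)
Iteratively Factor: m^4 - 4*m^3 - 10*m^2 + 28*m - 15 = (m - 1)*(m^3 - 3*m^2 - 13*m + 15) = (m - 1)*(m + 3)*(m^2 - 6*m + 5) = (m - 5)*(m - 1)*(m + 3)*(m - 1)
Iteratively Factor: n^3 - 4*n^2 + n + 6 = (n - 2)*(n^2 - 2*n - 3) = (n - 2)*(n + 1)*(n - 3)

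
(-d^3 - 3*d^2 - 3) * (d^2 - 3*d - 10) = -d^5 + 19*d^3 + 27*d^2 + 9*d + 30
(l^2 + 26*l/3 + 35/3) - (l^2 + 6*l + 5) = 8*l/3 + 20/3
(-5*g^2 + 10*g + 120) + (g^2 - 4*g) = -4*g^2 + 6*g + 120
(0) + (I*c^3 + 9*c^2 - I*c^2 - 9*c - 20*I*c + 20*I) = I*c^3 + 9*c^2 - I*c^2 - 9*c - 20*I*c + 20*I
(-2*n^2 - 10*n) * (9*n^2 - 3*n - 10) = -18*n^4 - 84*n^3 + 50*n^2 + 100*n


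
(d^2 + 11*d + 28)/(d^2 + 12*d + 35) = (d + 4)/(d + 5)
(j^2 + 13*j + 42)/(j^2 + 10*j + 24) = (j + 7)/(j + 4)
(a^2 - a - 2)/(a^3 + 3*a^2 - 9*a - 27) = (a^2 - a - 2)/(a^3 + 3*a^2 - 9*a - 27)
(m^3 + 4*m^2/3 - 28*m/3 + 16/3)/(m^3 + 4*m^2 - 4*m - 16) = (m - 2/3)/(m + 2)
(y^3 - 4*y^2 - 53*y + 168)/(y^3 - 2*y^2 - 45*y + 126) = (y - 8)/(y - 6)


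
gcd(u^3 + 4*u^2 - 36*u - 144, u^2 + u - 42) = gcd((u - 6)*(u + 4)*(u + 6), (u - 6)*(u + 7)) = u - 6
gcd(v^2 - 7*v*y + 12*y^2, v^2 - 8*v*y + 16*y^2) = -v + 4*y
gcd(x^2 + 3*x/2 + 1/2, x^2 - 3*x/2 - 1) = x + 1/2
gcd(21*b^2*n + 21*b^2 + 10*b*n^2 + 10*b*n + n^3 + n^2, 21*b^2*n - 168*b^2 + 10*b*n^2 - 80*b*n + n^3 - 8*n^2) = 21*b^2 + 10*b*n + n^2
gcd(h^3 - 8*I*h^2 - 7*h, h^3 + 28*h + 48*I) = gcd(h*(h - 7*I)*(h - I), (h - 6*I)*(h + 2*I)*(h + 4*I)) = 1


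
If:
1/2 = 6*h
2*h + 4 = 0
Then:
No Solution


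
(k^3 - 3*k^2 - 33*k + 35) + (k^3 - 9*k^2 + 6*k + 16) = 2*k^3 - 12*k^2 - 27*k + 51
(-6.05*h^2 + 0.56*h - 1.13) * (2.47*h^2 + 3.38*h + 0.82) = -14.9435*h^4 - 19.0658*h^3 - 5.8593*h^2 - 3.3602*h - 0.9266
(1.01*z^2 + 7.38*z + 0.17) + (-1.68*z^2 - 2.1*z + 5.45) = -0.67*z^2 + 5.28*z + 5.62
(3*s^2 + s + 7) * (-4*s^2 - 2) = -12*s^4 - 4*s^3 - 34*s^2 - 2*s - 14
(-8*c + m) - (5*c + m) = -13*c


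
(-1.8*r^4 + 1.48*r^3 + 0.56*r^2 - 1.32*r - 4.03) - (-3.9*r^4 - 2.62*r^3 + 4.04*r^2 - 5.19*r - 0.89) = 2.1*r^4 + 4.1*r^3 - 3.48*r^2 + 3.87*r - 3.14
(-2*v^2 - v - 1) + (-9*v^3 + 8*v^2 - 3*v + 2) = -9*v^3 + 6*v^2 - 4*v + 1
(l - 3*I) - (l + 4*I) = -7*I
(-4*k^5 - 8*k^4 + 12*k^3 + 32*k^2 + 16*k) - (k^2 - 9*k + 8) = -4*k^5 - 8*k^4 + 12*k^3 + 31*k^2 + 25*k - 8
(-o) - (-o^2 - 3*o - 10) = o^2 + 2*o + 10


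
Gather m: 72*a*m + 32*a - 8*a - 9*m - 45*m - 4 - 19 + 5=24*a + m*(72*a - 54) - 18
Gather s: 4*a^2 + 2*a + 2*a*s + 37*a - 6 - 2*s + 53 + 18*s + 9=4*a^2 + 39*a + s*(2*a + 16) + 56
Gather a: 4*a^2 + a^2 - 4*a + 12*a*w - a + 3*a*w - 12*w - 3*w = 5*a^2 + a*(15*w - 5) - 15*w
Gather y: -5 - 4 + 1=-8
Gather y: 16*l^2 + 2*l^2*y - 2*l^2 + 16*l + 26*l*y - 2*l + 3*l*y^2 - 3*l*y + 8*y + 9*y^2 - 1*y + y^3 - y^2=14*l^2 + 14*l + y^3 + y^2*(3*l + 8) + y*(2*l^2 + 23*l + 7)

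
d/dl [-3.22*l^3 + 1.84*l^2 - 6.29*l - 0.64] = -9.66*l^2 + 3.68*l - 6.29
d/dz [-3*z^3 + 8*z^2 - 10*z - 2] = -9*z^2 + 16*z - 10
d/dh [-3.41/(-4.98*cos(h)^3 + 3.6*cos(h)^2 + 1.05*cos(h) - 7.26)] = (50.9454*cos(h)^2 - 24.552*cos(h) - 3.5805)*sin(h)/(4.98*cos(h)^3 - 3.6*cos(h)^2 - 1.05*cos(h) + 7.26)^2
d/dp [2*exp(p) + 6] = 2*exp(p)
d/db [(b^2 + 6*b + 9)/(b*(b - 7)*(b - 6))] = (-b^4 - 12*b^3 + 93*b^2 + 234*b - 378)/(b^2*(b^4 - 26*b^3 + 253*b^2 - 1092*b + 1764))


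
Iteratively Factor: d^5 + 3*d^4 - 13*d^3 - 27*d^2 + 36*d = (d + 3)*(d^4 - 13*d^2 + 12*d) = (d + 3)*(d + 4)*(d^3 - 4*d^2 + 3*d) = d*(d + 3)*(d + 4)*(d^2 - 4*d + 3) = d*(d - 3)*(d + 3)*(d + 4)*(d - 1)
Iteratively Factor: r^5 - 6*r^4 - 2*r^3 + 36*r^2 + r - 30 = (r + 2)*(r^4 - 8*r^3 + 14*r^2 + 8*r - 15) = (r + 1)*(r + 2)*(r^3 - 9*r^2 + 23*r - 15) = (r - 5)*(r + 1)*(r + 2)*(r^2 - 4*r + 3) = (r - 5)*(r - 1)*(r + 1)*(r + 2)*(r - 3)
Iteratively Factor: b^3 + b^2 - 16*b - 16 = (b + 4)*(b^2 - 3*b - 4) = (b + 1)*(b + 4)*(b - 4)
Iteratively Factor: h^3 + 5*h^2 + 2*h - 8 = (h - 1)*(h^2 + 6*h + 8) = (h - 1)*(h + 4)*(h + 2)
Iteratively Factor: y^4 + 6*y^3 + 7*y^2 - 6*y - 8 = (y - 1)*(y^3 + 7*y^2 + 14*y + 8) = (y - 1)*(y + 1)*(y^2 + 6*y + 8) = (y - 1)*(y + 1)*(y + 4)*(y + 2)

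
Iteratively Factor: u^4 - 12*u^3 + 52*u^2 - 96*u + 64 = (u - 4)*(u^3 - 8*u^2 + 20*u - 16) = (u - 4)^2*(u^2 - 4*u + 4) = (u - 4)^2*(u - 2)*(u - 2)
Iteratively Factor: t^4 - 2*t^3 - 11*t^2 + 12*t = (t)*(t^3 - 2*t^2 - 11*t + 12) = t*(t + 3)*(t^2 - 5*t + 4) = t*(t - 4)*(t + 3)*(t - 1)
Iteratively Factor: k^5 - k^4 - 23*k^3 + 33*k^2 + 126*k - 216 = (k + 4)*(k^4 - 5*k^3 - 3*k^2 + 45*k - 54) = (k + 3)*(k + 4)*(k^3 - 8*k^2 + 21*k - 18) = (k - 3)*(k + 3)*(k + 4)*(k^2 - 5*k + 6) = (k - 3)*(k - 2)*(k + 3)*(k + 4)*(k - 3)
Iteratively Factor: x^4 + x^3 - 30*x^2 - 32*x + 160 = (x + 4)*(x^3 - 3*x^2 - 18*x + 40) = (x - 2)*(x + 4)*(x^2 - x - 20) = (x - 2)*(x + 4)^2*(x - 5)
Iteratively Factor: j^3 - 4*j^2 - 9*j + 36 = (j - 4)*(j^2 - 9) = (j - 4)*(j + 3)*(j - 3)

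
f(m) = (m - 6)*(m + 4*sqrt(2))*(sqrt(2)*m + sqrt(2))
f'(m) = sqrt(2)*(m - 6)*(m + 4*sqrt(2)) + (m - 6)*(sqrt(2)*m + sqrt(2)) + (m + 4*sqrt(2))*(sqrt(2)*m + sqrt(2)) = 3*sqrt(2)*m^2 - 10*sqrt(2)*m + 16*m - 40 - 6*sqrt(2)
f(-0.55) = -21.29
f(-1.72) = 30.95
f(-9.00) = -567.35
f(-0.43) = -27.09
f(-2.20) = 48.11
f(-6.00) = -29.12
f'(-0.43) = -48.50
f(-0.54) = -21.77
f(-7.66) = -257.72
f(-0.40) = -28.55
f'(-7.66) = 186.22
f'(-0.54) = -48.25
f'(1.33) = -38.51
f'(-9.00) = 278.45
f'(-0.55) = -48.22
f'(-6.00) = 93.10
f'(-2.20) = -32.04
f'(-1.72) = -39.13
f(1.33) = -107.52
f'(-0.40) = -48.55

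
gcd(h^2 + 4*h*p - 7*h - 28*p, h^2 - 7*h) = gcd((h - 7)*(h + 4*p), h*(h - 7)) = h - 7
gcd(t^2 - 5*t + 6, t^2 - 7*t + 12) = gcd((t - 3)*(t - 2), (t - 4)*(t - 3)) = t - 3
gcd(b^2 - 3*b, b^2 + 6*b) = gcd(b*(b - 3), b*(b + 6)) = b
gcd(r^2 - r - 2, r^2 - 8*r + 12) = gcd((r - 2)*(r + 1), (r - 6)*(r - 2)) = r - 2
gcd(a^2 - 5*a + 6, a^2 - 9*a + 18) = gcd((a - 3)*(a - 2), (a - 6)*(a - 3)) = a - 3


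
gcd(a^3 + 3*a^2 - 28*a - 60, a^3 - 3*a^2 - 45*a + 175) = a - 5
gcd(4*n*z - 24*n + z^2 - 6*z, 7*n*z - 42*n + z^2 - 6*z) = z - 6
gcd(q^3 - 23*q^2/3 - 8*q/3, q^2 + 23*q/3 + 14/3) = 1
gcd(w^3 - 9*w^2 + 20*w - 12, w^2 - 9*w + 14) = w - 2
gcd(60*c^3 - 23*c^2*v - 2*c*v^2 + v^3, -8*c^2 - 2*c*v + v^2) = -4*c + v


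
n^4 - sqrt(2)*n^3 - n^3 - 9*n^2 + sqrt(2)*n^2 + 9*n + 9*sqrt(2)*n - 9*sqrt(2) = (n - 3)*(n - 1)*(n + 3)*(n - sqrt(2))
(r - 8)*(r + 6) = r^2 - 2*r - 48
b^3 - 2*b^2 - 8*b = b*(b - 4)*(b + 2)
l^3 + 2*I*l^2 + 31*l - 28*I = (l - 4*I)*(l - I)*(l + 7*I)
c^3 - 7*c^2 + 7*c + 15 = (c - 5)*(c - 3)*(c + 1)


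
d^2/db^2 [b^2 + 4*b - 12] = 2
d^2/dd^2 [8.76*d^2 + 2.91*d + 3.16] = 17.5200000000000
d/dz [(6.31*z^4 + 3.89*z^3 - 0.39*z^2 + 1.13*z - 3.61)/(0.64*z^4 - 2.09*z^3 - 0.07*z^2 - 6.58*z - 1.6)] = (-15.6775*z^6 - 0.384199999999996*z^5 - 127.8164*z^4 - 77.6114*z^3 - 38.6614*z^2 + 0.7426*z - 25.5618)/(0.4096*z^8 - 2.6752*z^7 + 4.2785*z^6 - 8.1298*z^5 + 25.4613*z^4 + 7.6092*z^3 + 43.5204*z^2 + 21.056*z + 2.56)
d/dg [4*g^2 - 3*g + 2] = 8*g - 3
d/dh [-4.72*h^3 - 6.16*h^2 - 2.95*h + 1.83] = -14.16*h^2 - 12.32*h - 2.95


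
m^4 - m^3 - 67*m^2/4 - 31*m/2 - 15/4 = (m - 5)*(m + 1/2)^2*(m + 3)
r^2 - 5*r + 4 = (r - 4)*(r - 1)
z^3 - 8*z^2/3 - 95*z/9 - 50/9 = (z - 5)*(z + 2/3)*(z + 5/3)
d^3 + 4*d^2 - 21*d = d*(d - 3)*(d + 7)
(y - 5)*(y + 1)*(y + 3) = y^3 - y^2 - 17*y - 15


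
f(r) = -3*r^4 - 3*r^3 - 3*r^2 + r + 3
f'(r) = -12*r^3 - 9*r^2 - 6*r + 1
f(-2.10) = -42.89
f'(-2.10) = 85.04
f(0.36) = 2.78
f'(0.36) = -2.89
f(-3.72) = -462.30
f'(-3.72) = 516.52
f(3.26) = -468.40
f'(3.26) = -529.96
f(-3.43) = -329.90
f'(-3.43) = 399.94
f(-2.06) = -39.59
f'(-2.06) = 80.07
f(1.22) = -12.34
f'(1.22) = -41.51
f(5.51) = -3349.63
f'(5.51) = -2312.71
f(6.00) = -4635.00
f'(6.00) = -2951.00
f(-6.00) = -3351.00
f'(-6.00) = 2305.00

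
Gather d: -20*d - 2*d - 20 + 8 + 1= -22*d - 11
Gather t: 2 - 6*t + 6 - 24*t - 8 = -30*t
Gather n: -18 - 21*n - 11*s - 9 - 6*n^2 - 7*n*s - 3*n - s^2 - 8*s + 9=-6*n^2 + n*(-7*s - 24) - s^2 - 19*s - 18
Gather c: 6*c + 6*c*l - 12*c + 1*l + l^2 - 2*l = c*(6*l - 6) + l^2 - l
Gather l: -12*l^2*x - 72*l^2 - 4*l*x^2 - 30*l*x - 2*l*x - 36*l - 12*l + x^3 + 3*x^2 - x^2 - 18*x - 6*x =l^2*(-12*x - 72) + l*(-4*x^2 - 32*x - 48) + x^3 + 2*x^2 - 24*x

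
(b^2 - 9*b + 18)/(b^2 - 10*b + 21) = (b - 6)/(b - 7)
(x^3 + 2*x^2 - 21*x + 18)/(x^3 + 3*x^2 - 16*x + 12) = (x - 3)/(x - 2)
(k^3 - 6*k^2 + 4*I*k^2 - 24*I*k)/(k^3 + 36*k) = (k^2 + k*(-6 + 4*I) - 24*I)/(k^2 + 36)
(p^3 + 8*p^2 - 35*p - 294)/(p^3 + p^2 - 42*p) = (p + 7)/p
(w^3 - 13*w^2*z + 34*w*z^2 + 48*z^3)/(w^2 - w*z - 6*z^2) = (-w^3 + 13*w^2*z - 34*w*z^2 - 48*z^3)/(-w^2 + w*z + 6*z^2)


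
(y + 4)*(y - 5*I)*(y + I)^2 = y^4 + 4*y^3 - 3*I*y^3 + 9*y^2 - 12*I*y^2 + 36*y + 5*I*y + 20*I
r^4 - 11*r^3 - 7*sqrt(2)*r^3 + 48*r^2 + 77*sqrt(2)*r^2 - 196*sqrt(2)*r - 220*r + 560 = (r - 7)*(r - 4)*(r - 5*sqrt(2))*(r - 2*sqrt(2))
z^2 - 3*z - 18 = (z - 6)*(z + 3)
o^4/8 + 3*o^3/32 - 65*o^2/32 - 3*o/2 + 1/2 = (o/4 + 1)*(o/2 + 1/2)*(o - 4)*(o - 1/4)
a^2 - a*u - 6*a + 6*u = (a - 6)*(a - u)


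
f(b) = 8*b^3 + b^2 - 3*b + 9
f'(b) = 24*b^2 + 2*b - 3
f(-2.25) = -70.31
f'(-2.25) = 114.00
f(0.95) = 13.91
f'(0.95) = 20.56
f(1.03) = 15.71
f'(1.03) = 24.52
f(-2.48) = -99.43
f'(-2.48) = 139.65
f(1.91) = 62.66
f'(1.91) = 88.37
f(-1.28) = -2.30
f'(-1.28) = 33.76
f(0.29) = 8.41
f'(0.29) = -0.40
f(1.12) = 18.13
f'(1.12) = 29.35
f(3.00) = 225.00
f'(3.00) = 219.00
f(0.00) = 9.00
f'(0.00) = -3.00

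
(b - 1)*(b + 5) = b^2 + 4*b - 5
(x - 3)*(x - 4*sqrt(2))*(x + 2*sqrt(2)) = x^3 - 3*x^2 - 2*sqrt(2)*x^2 - 16*x + 6*sqrt(2)*x + 48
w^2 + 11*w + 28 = (w + 4)*(w + 7)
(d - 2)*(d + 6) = d^2 + 4*d - 12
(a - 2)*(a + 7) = a^2 + 5*a - 14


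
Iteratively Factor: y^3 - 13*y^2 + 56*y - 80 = (y - 4)*(y^2 - 9*y + 20) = (y - 5)*(y - 4)*(y - 4)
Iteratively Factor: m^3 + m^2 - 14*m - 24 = (m + 3)*(m^2 - 2*m - 8) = (m + 2)*(m + 3)*(m - 4)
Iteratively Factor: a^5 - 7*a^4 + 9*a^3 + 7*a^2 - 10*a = (a)*(a^4 - 7*a^3 + 9*a^2 + 7*a - 10) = a*(a - 2)*(a^3 - 5*a^2 - a + 5) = a*(a - 2)*(a + 1)*(a^2 - 6*a + 5) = a*(a - 2)*(a - 1)*(a + 1)*(a - 5)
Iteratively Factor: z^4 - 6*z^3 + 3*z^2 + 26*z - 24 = (z - 1)*(z^3 - 5*z^2 - 2*z + 24) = (z - 4)*(z - 1)*(z^2 - z - 6) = (z - 4)*(z - 3)*(z - 1)*(z + 2)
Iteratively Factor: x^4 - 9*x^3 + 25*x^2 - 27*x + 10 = (x - 1)*(x^3 - 8*x^2 + 17*x - 10) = (x - 2)*(x - 1)*(x^2 - 6*x + 5) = (x - 2)*(x - 1)^2*(x - 5)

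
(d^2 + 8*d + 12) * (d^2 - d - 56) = d^4 + 7*d^3 - 52*d^2 - 460*d - 672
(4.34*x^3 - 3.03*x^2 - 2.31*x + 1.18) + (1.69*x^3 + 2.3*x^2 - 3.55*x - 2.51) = 6.03*x^3 - 0.73*x^2 - 5.86*x - 1.33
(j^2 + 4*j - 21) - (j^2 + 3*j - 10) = j - 11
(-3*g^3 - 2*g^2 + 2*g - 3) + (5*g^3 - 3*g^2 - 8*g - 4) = 2*g^3 - 5*g^2 - 6*g - 7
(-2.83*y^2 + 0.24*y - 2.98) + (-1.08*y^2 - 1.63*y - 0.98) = -3.91*y^2 - 1.39*y - 3.96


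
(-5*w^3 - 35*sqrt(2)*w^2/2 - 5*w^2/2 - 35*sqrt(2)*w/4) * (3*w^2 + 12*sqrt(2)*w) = -15*w^5 - 225*sqrt(2)*w^4/2 - 15*w^4/2 - 420*w^3 - 225*sqrt(2)*w^3/4 - 210*w^2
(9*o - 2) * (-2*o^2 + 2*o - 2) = -18*o^3 + 22*o^2 - 22*o + 4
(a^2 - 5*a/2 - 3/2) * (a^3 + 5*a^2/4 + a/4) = a^5 - 5*a^4/4 - 35*a^3/8 - 5*a^2/2 - 3*a/8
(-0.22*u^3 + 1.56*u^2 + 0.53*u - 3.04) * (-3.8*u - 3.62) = 0.836*u^4 - 5.1316*u^3 - 7.6612*u^2 + 9.6334*u + 11.0048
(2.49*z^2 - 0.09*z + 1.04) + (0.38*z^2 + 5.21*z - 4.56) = 2.87*z^2 + 5.12*z - 3.52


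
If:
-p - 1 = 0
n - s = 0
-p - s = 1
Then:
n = 0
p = -1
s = 0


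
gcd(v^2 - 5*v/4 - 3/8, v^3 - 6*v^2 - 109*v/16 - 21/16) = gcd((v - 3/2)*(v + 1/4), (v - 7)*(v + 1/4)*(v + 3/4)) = v + 1/4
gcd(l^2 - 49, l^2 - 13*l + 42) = l - 7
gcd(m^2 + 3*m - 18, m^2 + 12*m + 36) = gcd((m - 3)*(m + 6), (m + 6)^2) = m + 6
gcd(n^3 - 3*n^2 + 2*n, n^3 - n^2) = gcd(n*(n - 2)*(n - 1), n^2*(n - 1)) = n^2 - n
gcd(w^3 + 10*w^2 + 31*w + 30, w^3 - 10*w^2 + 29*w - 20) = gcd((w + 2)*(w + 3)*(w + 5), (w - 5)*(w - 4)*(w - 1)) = 1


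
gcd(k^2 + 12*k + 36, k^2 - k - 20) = 1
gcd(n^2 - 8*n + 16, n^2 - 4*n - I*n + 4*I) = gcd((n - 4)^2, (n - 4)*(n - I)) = n - 4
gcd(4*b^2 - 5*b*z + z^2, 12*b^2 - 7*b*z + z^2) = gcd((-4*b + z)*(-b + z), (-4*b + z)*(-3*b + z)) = -4*b + z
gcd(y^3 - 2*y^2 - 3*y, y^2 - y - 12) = 1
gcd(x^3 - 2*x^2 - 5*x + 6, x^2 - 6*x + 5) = x - 1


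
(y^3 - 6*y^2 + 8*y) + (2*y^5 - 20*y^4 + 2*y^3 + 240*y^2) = 2*y^5 - 20*y^4 + 3*y^3 + 234*y^2 + 8*y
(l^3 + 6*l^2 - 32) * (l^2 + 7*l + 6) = l^5 + 13*l^4 + 48*l^3 + 4*l^2 - 224*l - 192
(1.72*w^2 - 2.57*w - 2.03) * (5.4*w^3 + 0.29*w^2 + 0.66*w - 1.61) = 9.288*w^5 - 13.3792*w^4 - 10.5721*w^3 - 5.0541*w^2 + 2.7979*w + 3.2683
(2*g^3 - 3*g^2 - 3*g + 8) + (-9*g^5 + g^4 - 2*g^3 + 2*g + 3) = -9*g^5 + g^4 - 3*g^2 - g + 11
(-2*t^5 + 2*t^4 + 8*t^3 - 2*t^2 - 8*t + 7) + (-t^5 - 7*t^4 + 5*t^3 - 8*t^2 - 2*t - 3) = -3*t^5 - 5*t^4 + 13*t^3 - 10*t^2 - 10*t + 4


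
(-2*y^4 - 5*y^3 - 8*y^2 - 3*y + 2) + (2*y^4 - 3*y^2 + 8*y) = -5*y^3 - 11*y^2 + 5*y + 2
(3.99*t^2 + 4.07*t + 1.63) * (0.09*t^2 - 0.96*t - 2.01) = 0.3591*t^4 - 3.4641*t^3 - 11.7804*t^2 - 9.7455*t - 3.2763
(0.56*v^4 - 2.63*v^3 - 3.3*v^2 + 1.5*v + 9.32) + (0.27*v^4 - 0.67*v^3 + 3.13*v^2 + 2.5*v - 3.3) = 0.83*v^4 - 3.3*v^3 - 0.17*v^2 + 4.0*v + 6.02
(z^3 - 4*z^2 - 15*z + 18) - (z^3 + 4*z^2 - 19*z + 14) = -8*z^2 + 4*z + 4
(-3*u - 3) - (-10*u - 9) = 7*u + 6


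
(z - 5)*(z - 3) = z^2 - 8*z + 15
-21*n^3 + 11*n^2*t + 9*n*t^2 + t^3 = (-n + t)*(3*n + t)*(7*n + t)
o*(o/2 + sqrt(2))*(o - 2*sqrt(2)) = o^3/2 - 4*o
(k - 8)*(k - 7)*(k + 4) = k^3 - 11*k^2 - 4*k + 224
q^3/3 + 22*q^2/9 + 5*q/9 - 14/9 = (q/3 + 1/3)*(q - 2/3)*(q + 7)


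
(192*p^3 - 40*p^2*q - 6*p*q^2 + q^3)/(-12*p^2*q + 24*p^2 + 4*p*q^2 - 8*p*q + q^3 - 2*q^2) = (-32*p^2 + 12*p*q - q^2)/(2*p*q - 4*p - q^2 + 2*q)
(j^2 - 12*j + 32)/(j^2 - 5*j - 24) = (j - 4)/(j + 3)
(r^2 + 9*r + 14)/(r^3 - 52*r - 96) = (r + 7)/(r^2 - 2*r - 48)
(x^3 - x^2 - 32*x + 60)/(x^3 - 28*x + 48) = (x - 5)/(x - 4)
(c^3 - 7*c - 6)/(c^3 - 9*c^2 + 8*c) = (c^3 - 7*c - 6)/(c*(c^2 - 9*c + 8))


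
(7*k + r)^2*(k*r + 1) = 49*k^3*r + 14*k^2*r^2 + 49*k^2 + k*r^3 + 14*k*r + r^2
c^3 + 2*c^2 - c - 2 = (c - 1)*(c + 1)*(c + 2)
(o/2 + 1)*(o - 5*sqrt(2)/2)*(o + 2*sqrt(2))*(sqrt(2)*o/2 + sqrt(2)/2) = sqrt(2)*o^4/4 - o^3/4 + 3*sqrt(2)*o^3/4 - 2*sqrt(2)*o^2 - 3*o^2/4 - 15*sqrt(2)*o/2 - o/2 - 5*sqrt(2)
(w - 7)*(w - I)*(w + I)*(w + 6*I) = w^4 - 7*w^3 + 6*I*w^3 + w^2 - 42*I*w^2 - 7*w + 6*I*w - 42*I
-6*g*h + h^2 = h*(-6*g + h)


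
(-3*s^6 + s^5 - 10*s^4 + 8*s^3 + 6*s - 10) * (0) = 0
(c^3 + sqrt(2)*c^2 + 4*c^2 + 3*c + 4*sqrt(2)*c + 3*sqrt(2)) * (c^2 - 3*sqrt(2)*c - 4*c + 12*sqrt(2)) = c^5 - 2*sqrt(2)*c^4 - 19*c^3 - 12*c^2 + 26*sqrt(2)*c^2 + 24*sqrt(2)*c + 78*c + 72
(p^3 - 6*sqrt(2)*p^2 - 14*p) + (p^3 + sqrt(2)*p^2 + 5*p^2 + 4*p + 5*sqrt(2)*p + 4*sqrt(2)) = 2*p^3 - 5*sqrt(2)*p^2 + 5*p^2 - 10*p + 5*sqrt(2)*p + 4*sqrt(2)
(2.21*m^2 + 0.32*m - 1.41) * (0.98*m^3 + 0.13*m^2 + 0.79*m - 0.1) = 2.1658*m^5 + 0.6009*m^4 + 0.4057*m^3 - 0.1515*m^2 - 1.1459*m + 0.141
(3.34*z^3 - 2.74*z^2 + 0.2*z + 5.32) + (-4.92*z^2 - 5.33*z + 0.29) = 3.34*z^3 - 7.66*z^2 - 5.13*z + 5.61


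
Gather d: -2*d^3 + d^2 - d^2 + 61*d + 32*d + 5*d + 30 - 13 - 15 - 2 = -2*d^3 + 98*d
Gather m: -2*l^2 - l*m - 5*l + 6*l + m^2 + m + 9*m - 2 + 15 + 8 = -2*l^2 + l + m^2 + m*(10 - l) + 21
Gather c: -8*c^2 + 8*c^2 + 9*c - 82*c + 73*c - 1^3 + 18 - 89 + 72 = 0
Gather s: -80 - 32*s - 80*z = -32*s - 80*z - 80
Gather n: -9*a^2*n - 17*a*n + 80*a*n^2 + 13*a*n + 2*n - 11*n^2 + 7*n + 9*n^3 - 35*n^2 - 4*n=9*n^3 + n^2*(80*a - 46) + n*(-9*a^2 - 4*a + 5)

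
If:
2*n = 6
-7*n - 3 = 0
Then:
No Solution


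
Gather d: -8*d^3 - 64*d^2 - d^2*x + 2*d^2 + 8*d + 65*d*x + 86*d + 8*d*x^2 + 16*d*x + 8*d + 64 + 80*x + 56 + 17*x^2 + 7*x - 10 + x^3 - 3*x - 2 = -8*d^3 + d^2*(-x - 62) + d*(8*x^2 + 81*x + 102) + x^3 + 17*x^2 + 84*x + 108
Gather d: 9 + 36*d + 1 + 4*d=40*d + 10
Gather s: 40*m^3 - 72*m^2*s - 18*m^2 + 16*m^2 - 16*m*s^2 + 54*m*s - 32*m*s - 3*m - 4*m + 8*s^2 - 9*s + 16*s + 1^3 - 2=40*m^3 - 2*m^2 - 7*m + s^2*(8 - 16*m) + s*(-72*m^2 + 22*m + 7) - 1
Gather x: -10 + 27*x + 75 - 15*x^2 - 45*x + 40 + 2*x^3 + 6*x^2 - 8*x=2*x^3 - 9*x^2 - 26*x + 105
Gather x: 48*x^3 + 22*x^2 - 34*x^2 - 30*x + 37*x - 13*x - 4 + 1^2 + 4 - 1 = 48*x^3 - 12*x^2 - 6*x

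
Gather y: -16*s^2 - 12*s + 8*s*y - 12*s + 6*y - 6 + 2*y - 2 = -16*s^2 - 24*s + y*(8*s + 8) - 8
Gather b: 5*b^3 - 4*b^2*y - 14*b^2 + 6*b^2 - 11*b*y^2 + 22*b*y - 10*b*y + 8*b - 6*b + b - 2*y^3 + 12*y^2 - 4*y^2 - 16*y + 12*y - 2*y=5*b^3 + b^2*(-4*y - 8) + b*(-11*y^2 + 12*y + 3) - 2*y^3 + 8*y^2 - 6*y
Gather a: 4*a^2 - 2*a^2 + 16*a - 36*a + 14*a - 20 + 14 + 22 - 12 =2*a^2 - 6*a + 4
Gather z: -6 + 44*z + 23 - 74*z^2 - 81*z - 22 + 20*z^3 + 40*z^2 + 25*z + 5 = 20*z^3 - 34*z^2 - 12*z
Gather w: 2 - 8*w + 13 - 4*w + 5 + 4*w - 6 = 14 - 8*w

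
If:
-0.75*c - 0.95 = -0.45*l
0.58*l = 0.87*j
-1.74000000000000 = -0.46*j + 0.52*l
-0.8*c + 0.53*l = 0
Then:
No Solution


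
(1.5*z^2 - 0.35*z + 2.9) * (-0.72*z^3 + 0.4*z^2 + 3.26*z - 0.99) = -1.08*z^5 + 0.852*z^4 + 2.662*z^3 - 1.466*z^2 + 9.8005*z - 2.871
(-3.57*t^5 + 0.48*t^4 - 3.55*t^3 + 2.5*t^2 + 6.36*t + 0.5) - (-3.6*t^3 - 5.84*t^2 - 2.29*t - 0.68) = -3.57*t^5 + 0.48*t^4 + 0.0500000000000003*t^3 + 8.34*t^2 + 8.65*t + 1.18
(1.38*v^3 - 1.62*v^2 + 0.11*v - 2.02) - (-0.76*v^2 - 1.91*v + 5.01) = 1.38*v^3 - 0.86*v^2 + 2.02*v - 7.03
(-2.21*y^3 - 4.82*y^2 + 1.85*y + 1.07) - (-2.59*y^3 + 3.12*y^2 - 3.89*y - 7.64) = 0.38*y^3 - 7.94*y^2 + 5.74*y + 8.71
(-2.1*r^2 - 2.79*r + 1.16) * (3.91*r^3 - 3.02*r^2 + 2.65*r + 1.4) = -8.211*r^5 - 4.5669*r^4 + 7.3964*r^3 - 13.8367*r^2 - 0.832*r + 1.624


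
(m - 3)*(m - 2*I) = m^2 - 3*m - 2*I*m + 6*I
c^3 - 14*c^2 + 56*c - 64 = (c - 8)*(c - 4)*(c - 2)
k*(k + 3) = k^2 + 3*k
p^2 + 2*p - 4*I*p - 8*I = (p + 2)*(p - 4*I)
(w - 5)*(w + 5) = w^2 - 25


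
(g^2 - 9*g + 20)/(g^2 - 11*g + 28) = (g - 5)/(g - 7)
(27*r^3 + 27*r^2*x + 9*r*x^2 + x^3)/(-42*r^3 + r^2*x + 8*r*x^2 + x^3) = (9*r^2 + 6*r*x + x^2)/(-14*r^2 + 5*r*x + x^2)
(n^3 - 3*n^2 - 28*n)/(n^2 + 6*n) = (n^2 - 3*n - 28)/(n + 6)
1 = 1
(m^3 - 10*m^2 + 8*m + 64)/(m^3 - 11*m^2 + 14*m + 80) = (m - 4)/(m - 5)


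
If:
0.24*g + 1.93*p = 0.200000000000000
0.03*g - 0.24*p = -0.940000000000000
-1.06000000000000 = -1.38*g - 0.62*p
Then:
No Solution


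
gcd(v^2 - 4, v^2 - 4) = v^2 - 4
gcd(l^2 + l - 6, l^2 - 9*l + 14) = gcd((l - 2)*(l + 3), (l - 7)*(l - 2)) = l - 2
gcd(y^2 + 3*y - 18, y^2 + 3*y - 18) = y^2 + 3*y - 18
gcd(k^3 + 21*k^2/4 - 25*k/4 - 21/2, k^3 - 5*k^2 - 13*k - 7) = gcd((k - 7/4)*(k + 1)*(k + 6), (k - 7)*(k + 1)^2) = k + 1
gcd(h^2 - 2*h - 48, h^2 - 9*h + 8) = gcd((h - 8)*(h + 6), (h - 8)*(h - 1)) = h - 8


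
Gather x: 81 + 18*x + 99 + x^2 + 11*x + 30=x^2 + 29*x + 210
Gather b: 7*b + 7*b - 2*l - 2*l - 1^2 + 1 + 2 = 14*b - 4*l + 2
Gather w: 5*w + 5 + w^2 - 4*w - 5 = w^2 + w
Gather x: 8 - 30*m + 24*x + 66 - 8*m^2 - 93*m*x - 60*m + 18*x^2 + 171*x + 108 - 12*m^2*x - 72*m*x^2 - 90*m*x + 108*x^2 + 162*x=-8*m^2 - 90*m + x^2*(126 - 72*m) + x*(-12*m^2 - 183*m + 357) + 182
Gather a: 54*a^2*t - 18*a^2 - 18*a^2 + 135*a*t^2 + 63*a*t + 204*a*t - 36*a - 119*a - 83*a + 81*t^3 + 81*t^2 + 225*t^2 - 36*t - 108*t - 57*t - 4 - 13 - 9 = a^2*(54*t - 36) + a*(135*t^2 + 267*t - 238) + 81*t^3 + 306*t^2 - 201*t - 26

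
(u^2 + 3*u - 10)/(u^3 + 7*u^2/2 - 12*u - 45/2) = 2*(u - 2)/(2*u^2 - 3*u - 9)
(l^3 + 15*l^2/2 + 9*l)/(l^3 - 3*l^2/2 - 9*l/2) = (l + 6)/(l - 3)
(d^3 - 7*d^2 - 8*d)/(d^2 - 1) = d*(d - 8)/(d - 1)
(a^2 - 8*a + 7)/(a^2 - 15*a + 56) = (a - 1)/(a - 8)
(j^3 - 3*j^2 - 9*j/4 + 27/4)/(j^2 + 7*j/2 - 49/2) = (4*j^3 - 12*j^2 - 9*j + 27)/(2*(2*j^2 + 7*j - 49))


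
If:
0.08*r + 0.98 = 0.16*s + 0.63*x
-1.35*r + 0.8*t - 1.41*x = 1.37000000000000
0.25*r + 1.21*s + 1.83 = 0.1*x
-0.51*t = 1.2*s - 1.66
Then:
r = 0.90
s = -1.53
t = 6.85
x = 2.06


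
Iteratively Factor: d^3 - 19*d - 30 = (d + 2)*(d^2 - 2*d - 15) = (d + 2)*(d + 3)*(d - 5)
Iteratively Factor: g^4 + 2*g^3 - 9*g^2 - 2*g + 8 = (g + 4)*(g^3 - 2*g^2 - g + 2) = (g - 1)*(g + 4)*(g^2 - g - 2) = (g - 1)*(g + 1)*(g + 4)*(g - 2)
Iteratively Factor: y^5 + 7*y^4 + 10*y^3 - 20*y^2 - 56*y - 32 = (y + 4)*(y^4 + 3*y^3 - 2*y^2 - 12*y - 8) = (y + 1)*(y + 4)*(y^3 + 2*y^2 - 4*y - 8) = (y + 1)*(y + 2)*(y + 4)*(y^2 - 4) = (y + 1)*(y + 2)^2*(y + 4)*(y - 2)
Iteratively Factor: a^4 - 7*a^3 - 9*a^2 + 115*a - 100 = (a - 5)*(a^3 - 2*a^2 - 19*a + 20) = (a - 5)*(a + 4)*(a^2 - 6*a + 5) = (a - 5)^2*(a + 4)*(a - 1)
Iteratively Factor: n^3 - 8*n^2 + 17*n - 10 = (n - 5)*(n^2 - 3*n + 2) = (n - 5)*(n - 2)*(n - 1)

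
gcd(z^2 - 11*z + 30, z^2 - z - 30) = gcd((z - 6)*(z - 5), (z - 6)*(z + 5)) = z - 6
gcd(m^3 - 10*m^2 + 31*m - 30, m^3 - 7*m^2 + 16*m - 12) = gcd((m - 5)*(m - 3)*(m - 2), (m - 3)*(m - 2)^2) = m^2 - 5*m + 6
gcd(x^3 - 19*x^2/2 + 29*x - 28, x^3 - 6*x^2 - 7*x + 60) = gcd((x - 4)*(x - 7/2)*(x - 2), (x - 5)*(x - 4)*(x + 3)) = x - 4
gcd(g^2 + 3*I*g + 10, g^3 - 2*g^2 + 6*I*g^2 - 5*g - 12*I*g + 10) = g + 5*I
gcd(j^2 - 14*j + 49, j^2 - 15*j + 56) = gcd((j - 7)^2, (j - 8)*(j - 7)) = j - 7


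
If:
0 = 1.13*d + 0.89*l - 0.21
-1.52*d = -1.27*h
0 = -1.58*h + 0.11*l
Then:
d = 0.01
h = 0.02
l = 0.22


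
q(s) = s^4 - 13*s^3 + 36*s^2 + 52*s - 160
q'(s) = 4*s^3 - 39*s^2 + 72*s + 52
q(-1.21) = -145.04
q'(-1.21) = -99.31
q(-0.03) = -161.53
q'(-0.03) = 49.80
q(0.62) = -116.87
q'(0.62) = 82.60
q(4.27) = 38.75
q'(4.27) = -40.23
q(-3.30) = 646.21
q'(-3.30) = -754.06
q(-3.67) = 958.05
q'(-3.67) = -935.25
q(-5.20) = 3102.11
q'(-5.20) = -1939.39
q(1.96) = -2.91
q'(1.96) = 73.42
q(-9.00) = 18326.00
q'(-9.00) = -6671.00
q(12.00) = 3920.00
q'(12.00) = 2212.00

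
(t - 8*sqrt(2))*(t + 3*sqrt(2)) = t^2 - 5*sqrt(2)*t - 48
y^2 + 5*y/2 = y*(y + 5/2)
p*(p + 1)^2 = p^3 + 2*p^2 + p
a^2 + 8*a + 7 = (a + 1)*(a + 7)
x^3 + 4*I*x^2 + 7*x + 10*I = (x - 2*I)*(x + I)*(x + 5*I)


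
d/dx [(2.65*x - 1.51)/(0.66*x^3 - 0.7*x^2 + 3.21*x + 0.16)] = (-3.498*x^3 + 4.8448*x^2 - 2.114*x + 5.2711)/(0.4356*x^6 - 0.924*x^5 + 4.7272*x^4 - 4.2828*x^3 + 10.0801*x^2 + 1.0272*x + 0.0256)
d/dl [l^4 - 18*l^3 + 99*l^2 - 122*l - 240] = 4*l^3 - 54*l^2 + 198*l - 122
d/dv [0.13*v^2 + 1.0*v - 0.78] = 0.26*v + 1.0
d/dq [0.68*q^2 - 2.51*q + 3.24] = 1.36*q - 2.51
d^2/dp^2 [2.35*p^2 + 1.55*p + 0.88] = 4.70000000000000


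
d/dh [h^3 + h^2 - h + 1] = 3*h^2 + 2*h - 1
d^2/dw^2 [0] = 0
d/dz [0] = 0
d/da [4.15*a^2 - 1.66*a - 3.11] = 8.3*a - 1.66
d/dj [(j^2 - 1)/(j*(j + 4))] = 2*(2*j^2 + j + 2)/(j^2*(j^2 + 8*j + 16))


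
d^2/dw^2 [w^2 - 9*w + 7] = 2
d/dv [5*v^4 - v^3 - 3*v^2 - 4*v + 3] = 20*v^3 - 3*v^2 - 6*v - 4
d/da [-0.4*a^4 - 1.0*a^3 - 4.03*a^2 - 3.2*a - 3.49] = -1.6*a^3 - 3.0*a^2 - 8.06*a - 3.2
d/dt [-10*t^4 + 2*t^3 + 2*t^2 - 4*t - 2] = -40*t^3 + 6*t^2 + 4*t - 4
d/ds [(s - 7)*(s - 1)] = 2*s - 8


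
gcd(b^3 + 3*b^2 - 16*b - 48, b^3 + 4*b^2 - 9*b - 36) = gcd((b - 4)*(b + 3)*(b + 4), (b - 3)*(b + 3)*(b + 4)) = b^2 + 7*b + 12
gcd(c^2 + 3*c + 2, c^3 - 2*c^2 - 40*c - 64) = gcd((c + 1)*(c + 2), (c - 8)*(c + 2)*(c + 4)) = c + 2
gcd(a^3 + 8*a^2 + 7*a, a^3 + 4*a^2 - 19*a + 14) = a + 7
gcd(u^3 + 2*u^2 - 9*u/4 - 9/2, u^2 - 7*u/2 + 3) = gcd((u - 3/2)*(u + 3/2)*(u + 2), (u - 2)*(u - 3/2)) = u - 3/2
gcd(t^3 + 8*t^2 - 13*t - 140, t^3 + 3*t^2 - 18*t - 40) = t^2 + t - 20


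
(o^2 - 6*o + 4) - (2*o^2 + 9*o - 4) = -o^2 - 15*o + 8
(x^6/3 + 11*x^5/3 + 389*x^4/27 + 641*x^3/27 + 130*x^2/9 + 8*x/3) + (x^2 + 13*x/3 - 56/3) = x^6/3 + 11*x^5/3 + 389*x^4/27 + 641*x^3/27 + 139*x^2/9 + 7*x - 56/3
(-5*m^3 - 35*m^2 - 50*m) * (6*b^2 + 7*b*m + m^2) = -30*b^2*m^3 - 210*b^2*m^2 - 300*b^2*m - 35*b*m^4 - 245*b*m^3 - 350*b*m^2 - 5*m^5 - 35*m^4 - 50*m^3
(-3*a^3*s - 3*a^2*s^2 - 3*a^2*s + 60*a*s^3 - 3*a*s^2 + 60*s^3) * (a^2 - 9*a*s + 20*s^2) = -3*a^5*s + 24*a^4*s^2 - 3*a^4*s + 27*a^3*s^3 + 24*a^3*s^2 - 600*a^2*s^4 + 27*a^2*s^3 + 1200*a*s^5 - 600*a*s^4 + 1200*s^5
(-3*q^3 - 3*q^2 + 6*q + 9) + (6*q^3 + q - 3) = 3*q^3 - 3*q^2 + 7*q + 6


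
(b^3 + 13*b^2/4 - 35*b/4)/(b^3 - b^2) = (4*b^2 + 13*b - 35)/(4*b*(b - 1))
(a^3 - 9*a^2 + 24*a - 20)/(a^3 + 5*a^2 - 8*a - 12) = (a^2 - 7*a + 10)/(a^2 + 7*a + 6)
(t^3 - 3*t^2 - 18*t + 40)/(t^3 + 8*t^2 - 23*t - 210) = (t^2 + 2*t - 8)/(t^2 + 13*t + 42)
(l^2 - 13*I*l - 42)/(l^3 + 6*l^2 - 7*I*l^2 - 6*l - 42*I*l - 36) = (l - 7*I)/(l^2 + l*(6 - I) - 6*I)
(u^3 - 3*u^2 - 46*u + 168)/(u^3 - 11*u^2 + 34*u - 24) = (u + 7)/(u - 1)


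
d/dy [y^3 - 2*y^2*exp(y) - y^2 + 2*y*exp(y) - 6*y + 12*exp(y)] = -2*y^2*exp(y) + 3*y^2 - 2*y*exp(y) - 2*y + 14*exp(y) - 6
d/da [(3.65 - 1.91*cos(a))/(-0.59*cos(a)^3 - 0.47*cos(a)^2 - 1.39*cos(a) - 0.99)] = (2.2538*cos(a)^3 - 5.5628*cos(a)^2 - 3.431*cos(a) - 6.9644)*sin(a)/(0.3481*cos(a)^6 + 0.5546*cos(a)^5 + 1.8611*cos(a)^4 + 2.4748*cos(a)^3 + 2.8627*cos(a)^2 + 2.7522*cos(a) + 0.9801)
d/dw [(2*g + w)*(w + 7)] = 2*g + 2*w + 7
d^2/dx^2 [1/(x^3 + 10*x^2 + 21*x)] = 2*(-x*(3*x + 10)*(x^2 + 10*x + 21) + (3*x^2 + 20*x + 21)^2)/(x^3*(x^2 + 10*x + 21)^3)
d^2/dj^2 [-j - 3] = 0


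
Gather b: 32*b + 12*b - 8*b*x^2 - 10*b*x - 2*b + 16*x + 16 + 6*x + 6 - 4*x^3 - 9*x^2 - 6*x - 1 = b*(-8*x^2 - 10*x + 42) - 4*x^3 - 9*x^2 + 16*x + 21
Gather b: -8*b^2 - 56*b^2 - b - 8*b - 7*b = -64*b^2 - 16*b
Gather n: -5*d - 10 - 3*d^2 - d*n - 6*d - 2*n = -3*d^2 - 11*d + n*(-d - 2) - 10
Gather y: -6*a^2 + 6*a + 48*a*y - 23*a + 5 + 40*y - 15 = -6*a^2 - 17*a + y*(48*a + 40) - 10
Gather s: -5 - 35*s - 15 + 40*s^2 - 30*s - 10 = 40*s^2 - 65*s - 30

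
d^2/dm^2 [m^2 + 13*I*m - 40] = 2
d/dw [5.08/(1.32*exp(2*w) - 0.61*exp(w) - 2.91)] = (3.0988 - 13.4112*exp(w))*exp(w)/(-1.32*exp(2*w) + 0.61*exp(w) + 2.91)^2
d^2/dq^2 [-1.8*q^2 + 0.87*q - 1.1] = -3.60000000000000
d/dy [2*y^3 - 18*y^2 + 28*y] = 6*y^2 - 36*y + 28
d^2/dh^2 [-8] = 0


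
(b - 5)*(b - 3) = b^2 - 8*b + 15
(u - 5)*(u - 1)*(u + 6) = u^3 - 31*u + 30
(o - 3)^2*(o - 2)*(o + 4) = o^4 - 4*o^3 - 11*o^2 + 66*o - 72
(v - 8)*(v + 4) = v^2 - 4*v - 32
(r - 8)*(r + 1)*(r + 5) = r^3 - 2*r^2 - 43*r - 40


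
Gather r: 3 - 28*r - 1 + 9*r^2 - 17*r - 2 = 9*r^2 - 45*r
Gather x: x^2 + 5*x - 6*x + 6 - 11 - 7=x^2 - x - 12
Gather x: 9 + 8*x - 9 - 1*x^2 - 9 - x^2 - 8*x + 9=-2*x^2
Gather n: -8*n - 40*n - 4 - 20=-48*n - 24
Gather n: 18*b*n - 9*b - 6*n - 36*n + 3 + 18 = -9*b + n*(18*b - 42) + 21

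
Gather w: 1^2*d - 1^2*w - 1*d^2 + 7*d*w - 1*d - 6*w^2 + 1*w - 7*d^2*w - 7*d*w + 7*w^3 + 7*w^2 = -7*d^2*w - d^2 + 7*w^3 + w^2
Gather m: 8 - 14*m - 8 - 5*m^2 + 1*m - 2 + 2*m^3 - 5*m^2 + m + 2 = 2*m^3 - 10*m^2 - 12*m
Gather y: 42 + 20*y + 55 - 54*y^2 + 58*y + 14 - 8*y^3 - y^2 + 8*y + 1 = -8*y^3 - 55*y^2 + 86*y + 112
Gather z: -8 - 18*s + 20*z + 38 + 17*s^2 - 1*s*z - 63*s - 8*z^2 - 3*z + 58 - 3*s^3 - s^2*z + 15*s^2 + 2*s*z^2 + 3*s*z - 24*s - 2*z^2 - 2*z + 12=-3*s^3 + 32*s^2 - 105*s + z^2*(2*s - 10) + z*(-s^2 + 2*s + 15) + 100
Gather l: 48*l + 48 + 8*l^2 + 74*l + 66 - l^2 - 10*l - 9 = 7*l^2 + 112*l + 105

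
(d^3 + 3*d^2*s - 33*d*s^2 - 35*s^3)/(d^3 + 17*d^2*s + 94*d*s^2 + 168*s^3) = (d^2 - 4*d*s - 5*s^2)/(d^2 + 10*d*s + 24*s^2)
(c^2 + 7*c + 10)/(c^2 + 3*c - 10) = (c + 2)/(c - 2)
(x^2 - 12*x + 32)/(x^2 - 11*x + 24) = (x - 4)/(x - 3)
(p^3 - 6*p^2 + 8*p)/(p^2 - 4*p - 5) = p*(-p^2 + 6*p - 8)/(-p^2 + 4*p + 5)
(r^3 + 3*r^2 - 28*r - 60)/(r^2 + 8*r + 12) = r - 5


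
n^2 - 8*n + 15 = (n - 5)*(n - 3)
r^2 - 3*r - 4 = (r - 4)*(r + 1)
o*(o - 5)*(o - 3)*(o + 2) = o^4 - 6*o^3 - o^2 + 30*o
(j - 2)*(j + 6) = j^2 + 4*j - 12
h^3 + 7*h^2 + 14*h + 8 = (h + 1)*(h + 2)*(h + 4)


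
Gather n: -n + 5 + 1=6 - n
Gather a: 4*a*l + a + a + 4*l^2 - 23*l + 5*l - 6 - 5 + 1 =a*(4*l + 2) + 4*l^2 - 18*l - 10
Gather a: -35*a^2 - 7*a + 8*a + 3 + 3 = -35*a^2 + a + 6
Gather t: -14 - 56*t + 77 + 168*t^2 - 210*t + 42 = 168*t^2 - 266*t + 105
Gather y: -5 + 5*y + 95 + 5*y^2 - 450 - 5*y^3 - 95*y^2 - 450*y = -5*y^3 - 90*y^2 - 445*y - 360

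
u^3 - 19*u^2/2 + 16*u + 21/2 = (u - 7)*(u - 3)*(u + 1/2)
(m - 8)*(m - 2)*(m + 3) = m^3 - 7*m^2 - 14*m + 48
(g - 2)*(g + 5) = g^2 + 3*g - 10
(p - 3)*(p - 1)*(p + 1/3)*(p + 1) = p^4 - 8*p^3/3 - 2*p^2 + 8*p/3 + 1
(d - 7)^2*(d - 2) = d^3 - 16*d^2 + 77*d - 98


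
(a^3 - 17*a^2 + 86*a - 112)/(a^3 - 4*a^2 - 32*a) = (a^2 - 9*a + 14)/(a*(a + 4))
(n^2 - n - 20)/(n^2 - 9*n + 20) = (n + 4)/(n - 4)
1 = 1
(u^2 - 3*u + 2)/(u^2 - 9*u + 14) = (u - 1)/(u - 7)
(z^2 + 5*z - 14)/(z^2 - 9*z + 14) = (z + 7)/(z - 7)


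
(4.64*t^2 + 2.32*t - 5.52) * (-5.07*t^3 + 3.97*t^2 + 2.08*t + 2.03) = -23.5248*t^5 + 6.6584*t^4 + 46.848*t^3 - 7.6696*t^2 - 6.772*t - 11.2056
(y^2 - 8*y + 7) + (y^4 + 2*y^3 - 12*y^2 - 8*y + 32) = y^4 + 2*y^3 - 11*y^2 - 16*y + 39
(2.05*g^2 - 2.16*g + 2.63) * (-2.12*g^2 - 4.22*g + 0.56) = -4.346*g^4 - 4.0718*g^3 + 4.6876*g^2 - 12.3082*g + 1.4728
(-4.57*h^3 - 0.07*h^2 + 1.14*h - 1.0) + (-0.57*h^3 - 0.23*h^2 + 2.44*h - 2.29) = -5.14*h^3 - 0.3*h^2 + 3.58*h - 3.29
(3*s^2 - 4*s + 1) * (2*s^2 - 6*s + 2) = 6*s^4 - 26*s^3 + 32*s^2 - 14*s + 2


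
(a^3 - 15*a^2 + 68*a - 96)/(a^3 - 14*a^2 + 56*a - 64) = (a - 3)/(a - 2)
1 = 1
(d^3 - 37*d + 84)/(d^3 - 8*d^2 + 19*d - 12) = (d + 7)/(d - 1)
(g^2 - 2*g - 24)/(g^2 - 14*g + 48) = (g + 4)/(g - 8)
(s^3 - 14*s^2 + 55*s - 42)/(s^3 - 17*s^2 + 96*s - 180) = (s^2 - 8*s + 7)/(s^2 - 11*s + 30)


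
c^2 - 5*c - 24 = (c - 8)*(c + 3)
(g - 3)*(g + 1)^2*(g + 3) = g^4 + 2*g^3 - 8*g^2 - 18*g - 9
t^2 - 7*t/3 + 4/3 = (t - 4/3)*(t - 1)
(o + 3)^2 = o^2 + 6*o + 9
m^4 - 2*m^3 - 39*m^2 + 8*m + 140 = (m - 7)*(m - 2)*(m + 2)*(m + 5)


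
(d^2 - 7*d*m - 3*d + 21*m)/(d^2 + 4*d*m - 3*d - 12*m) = (d - 7*m)/(d + 4*m)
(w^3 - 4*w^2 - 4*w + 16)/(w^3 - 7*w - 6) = (w^2 - 6*w + 8)/(w^2 - 2*w - 3)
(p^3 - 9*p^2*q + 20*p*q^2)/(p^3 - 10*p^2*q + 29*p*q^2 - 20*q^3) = p/(p - q)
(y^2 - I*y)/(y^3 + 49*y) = (y - I)/(y^2 + 49)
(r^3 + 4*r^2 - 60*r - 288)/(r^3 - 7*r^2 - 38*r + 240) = (r + 6)/(r - 5)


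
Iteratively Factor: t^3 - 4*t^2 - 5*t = (t + 1)*(t^2 - 5*t) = t*(t + 1)*(t - 5)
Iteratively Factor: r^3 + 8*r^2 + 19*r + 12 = (r + 1)*(r^2 + 7*r + 12) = (r + 1)*(r + 3)*(r + 4)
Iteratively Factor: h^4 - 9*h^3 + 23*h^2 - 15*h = (h - 3)*(h^3 - 6*h^2 + 5*h) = h*(h - 3)*(h^2 - 6*h + 5) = h*(h - 5)*(h - 3)*(h - 1)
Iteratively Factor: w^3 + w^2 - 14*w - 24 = (w + 2)*(w^2 - w - 12) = (w + 2)*(w + 3)*(w - 4)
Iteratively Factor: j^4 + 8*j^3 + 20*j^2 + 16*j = (j + 2)*(j^3 + 6*j^2 + 8*j) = j*(j + 2)*(j^2 + 6*j + 8) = j*(j + 2)*(j + 4)*(j + 2)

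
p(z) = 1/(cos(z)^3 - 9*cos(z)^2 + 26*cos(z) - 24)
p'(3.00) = 0.00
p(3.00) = -0.02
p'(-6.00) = 0.08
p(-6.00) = -0.16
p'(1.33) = 0.06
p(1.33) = -0.05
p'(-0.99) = -0.09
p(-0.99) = -0.08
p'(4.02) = -0.02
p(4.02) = -0.02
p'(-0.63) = -0.11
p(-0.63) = -0.12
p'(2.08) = 0.02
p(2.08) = -0.03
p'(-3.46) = 0.00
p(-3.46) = -0.02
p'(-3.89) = 0.01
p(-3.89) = -0.02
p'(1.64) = 0.04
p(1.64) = -0.04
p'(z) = (3*sin(z)*cos(z)^2 - 18*sin(z)*cos(z) + 26*sin(z))/(cos(z)^3 - 9*cos(z)^2 + 26*cos(z) - 24)^2 = (3*cos(z)^2 - 18*cos(z) + 26)*sin(z)/(cos(z)^3 - 9*cos(z)^2 + 26*cos(z) - 24)^2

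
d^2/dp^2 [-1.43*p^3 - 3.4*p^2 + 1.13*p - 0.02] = -8.58*p - 6.8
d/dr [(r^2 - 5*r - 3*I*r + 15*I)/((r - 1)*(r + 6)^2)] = (-r^3 + r^2*(16 + 6*I) + r*(-17 - 48*I) + 30 - 42*I)/(r^5 + 16*r^4 + 73*r^3 + 18*r^2 - 324*r + 216)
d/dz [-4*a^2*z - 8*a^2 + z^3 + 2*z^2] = -4*a^2 + 3*z^2 + 4*z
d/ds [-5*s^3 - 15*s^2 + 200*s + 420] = -15*s^2 - 30*s + 200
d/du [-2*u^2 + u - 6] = 1 - 4*u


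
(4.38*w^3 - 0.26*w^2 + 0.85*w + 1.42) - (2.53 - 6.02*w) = 4.38*w^3 - 0.26*w^2 + 6.87*w - 1.11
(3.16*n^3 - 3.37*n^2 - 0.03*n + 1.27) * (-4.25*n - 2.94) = -13.43*n^4 + 5.0321*n^3 + 10.0353*n^2 - 5.3093*n - 3.7338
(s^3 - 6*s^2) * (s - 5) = s^4 - 11*s^3 + 30*s^2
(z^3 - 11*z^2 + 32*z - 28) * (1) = z^3 - 11*z^2 + 32*z - 28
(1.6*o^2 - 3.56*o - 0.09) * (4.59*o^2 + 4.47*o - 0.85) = 7.344*o^4 - 9.1884*o^3 - 17.6863*o^2 + 2.6237*o + 0.0765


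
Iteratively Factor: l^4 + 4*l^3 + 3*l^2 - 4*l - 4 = (l + 2)*(l^3 + 2*l^2 - l - 2) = (l - 1)*(l + 2)*(l^2 + 3*l + 2) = (l - 1)*(l + 1)*(l + 2)*(l + 2)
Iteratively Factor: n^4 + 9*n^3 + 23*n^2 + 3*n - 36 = (n - 1)*(n^3 + 10*n^2 + 33*n + 36) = (n - 1)*(n + 4)*(n^2 + 6*n + 9) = (n - 1)*(n + 3)*(n + 4)*(n + 3)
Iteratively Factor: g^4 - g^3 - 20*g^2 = (g - 5)*(g^3 + 4*g^2) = g*(g - 5)*(g^2 + 4*g) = g^2*(g - 5)*(g + 4)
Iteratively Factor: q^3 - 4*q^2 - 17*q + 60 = (q - 5)*(q^2 + q - 12) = (q - 5)*(q - 3)*(q + 4)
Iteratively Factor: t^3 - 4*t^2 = (t)*(t^2 - 4*t) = t^2*(t - 4)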